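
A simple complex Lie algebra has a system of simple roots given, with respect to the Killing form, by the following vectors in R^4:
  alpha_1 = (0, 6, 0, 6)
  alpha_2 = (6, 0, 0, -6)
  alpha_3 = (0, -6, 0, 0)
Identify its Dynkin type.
B3

Compute the Cartan integers a_ij = 2(alpha_i, alpha_j)/(alpha_j, alpha_j); the resulting 3x3 Cartan matrix is
[[2, -1, -2], [-1, 2, 0], [-1, 0, 2]].
The roots have two lengths (squared-length ratio 2:1); the short ones are alpha_{3}. The associated Dynkin diagram is a chain of 3 nodes with a double edge at one end; the terminal node there is the unique short simple root (B_3), so the type is B_3 (the algebra so(7)).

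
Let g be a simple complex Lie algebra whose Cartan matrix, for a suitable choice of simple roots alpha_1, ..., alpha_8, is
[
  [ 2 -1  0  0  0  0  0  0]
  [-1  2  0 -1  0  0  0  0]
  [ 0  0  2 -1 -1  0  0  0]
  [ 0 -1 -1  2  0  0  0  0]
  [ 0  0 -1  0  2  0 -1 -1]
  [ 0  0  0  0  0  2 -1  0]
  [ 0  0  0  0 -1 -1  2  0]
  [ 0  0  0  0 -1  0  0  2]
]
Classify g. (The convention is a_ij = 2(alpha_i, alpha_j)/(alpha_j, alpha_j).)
E_8

The matrix has rank 8 with 2's on the diagonal. Reading the off-diagonal entries as Dynkin edges (a single edge where a_ij = a_ji = -1; a double or triple edge where a_ij * a_ji = 2 or 3), the diagram is a chain of 7 nodes with one extra node attached to the third node from one end (E_8). One simple-root ordering that puts it in standard form is (alpha_6, alpha_8, alpha_7, alpha_5, alpha_3, alpha_4, alpha_2, alpha_1). So the algebra is type E_8.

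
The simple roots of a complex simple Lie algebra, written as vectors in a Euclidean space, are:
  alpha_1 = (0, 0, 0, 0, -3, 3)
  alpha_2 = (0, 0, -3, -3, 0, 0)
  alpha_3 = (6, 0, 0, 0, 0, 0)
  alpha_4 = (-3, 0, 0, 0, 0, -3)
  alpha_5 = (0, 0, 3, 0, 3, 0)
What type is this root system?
C_5

Compute the Cartan integers a_ij = 2(alpha_i, alpha_j)/(alpha_j, alpha_j); the resulting 5x5 Cartan matrix is
[[2, 0, 0, -1, -1], [0, 2, 0, 0, -1], [0, 0, 2, -2, 0], [-1, 0, -1, 2, 0], [-1, -1, 0, 0, 2]].
The roots have two lengths (squared-length ratio 2:1); the short ones are alpha_{1,2,4,5}. The associated Dynkin diagram is a chain of 5 nodes with a double edge at one end; the terminal node there is the unique long simple root (C_5), so the type is C_5 (the algebra sp(10)).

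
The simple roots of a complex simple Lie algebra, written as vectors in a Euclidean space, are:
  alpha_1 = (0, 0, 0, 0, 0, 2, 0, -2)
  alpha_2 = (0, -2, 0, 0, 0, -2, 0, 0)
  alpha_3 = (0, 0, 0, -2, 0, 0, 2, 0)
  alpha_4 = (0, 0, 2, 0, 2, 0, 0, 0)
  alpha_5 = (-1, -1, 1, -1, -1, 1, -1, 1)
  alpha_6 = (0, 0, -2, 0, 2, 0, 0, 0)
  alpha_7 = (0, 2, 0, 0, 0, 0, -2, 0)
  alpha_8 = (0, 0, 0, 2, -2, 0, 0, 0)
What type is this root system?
Compute the Cartan integers a_ij = 2(alpha_i, alpha_j)/(alpha_j, alpha_j); the resulting 8x8 Cartan matrix is
[[2, -1, 0, 0, 0, 0, 0, 0], [-1, 2, 0, 0, 0, 0, -1, 0], [0, 0, 2, 0, 0, 0, -1, -1], [0, 0, 0, 2, 0, 0, 0, -1], [0, 0, 0, 0, 2, -1, 0, 0], [0, 0, 0, 0, -1, 2, 0, -1], [0, -1, -1, 0, 0, 0, 2, 0], [0, 0, -1, -1, 0, -1, 0, 2]].
All simple roots have the same length, so the diagram is simply laced. The associated Dynkin diagram is a chain of 7 nodes with one extra node attached to the third node from one end (E_8), so the type is E_8.

E_8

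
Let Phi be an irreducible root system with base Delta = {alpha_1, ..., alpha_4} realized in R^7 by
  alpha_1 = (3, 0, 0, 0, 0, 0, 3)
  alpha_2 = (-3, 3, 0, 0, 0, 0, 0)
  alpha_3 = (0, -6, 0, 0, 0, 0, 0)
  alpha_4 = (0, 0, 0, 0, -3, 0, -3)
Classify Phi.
Compute the Cartan integers a_ij = 2(alpha_i, alpha_j)/(alpha_j, alpha_j); the resulting 4x4 Cartan matrix is
[[2, -1, 0, -1], [-1, 2, -1, 0], [0, -2, 2, 0], [-1, 0, 0, 2]].
The roots have two lengths (squared-length ratio 2:1); the short ones are alpha_{1,2,4}. The associated Dynkin diagram is a chain of 4 nodes with a double edge at one end; the terminal node there is the unique long simple root (C_4), so the type is C_4 (the algebra sp(8)).

C_4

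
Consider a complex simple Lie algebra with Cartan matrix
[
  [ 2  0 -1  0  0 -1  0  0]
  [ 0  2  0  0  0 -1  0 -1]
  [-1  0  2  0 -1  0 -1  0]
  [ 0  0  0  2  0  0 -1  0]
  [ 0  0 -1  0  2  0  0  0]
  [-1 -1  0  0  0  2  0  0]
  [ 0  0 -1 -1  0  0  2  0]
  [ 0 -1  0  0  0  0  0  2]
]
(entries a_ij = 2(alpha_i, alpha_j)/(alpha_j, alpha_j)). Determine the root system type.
The matrix has rank 8 with 2's on the diagonal. Reading the off-diagonal entries as Dynkin edges (a single edge where a_ij = a_ji = -1; a double or triple edge where a_ij * a_ji = 2 or 3), the diagram is a chain of 7 nodes with one extra node attached to the third node from one end (E_8). One simple-root ordering that puts it in standard form is (alpha_4, alpha_5, alpha_7, alpha_3, alpha_1, alpha_6, alpha_2, alpha_8). So the algebra is type E_8.

E_8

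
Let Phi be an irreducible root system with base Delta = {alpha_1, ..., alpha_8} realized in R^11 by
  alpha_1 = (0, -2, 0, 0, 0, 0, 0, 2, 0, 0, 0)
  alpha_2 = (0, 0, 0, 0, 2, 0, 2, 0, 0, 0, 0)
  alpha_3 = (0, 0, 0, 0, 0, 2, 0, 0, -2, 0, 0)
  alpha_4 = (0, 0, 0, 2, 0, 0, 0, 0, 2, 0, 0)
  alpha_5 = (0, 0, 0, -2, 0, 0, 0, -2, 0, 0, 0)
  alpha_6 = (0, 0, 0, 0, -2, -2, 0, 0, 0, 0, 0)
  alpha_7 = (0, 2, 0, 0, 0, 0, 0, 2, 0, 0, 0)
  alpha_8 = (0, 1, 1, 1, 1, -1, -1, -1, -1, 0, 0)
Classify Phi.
Compute the Cartan integers a_ij = 2(alpha_i, alpha_j)/(alpha_j, alpha_j); the resulting 8x8 Cartan matrix is
[[2, 0, 0, 0, -1, 0, 0, -1], [0, 2, 0, 0, 0, -1, 0, 0], [0, 0, 2, -1, 0, -1, 0, 0], [0, 0, -1, 2, -1, 0, 0, 0], [-1, 0, 0, -1, 2, 0, -1, 0], [0, -1, -1, 0, 0, 2, 0, 0], [0, 0, 0, 0, -1, 0, 2, 0], [-1, 0, 0, 0, 0, 0, 0, 2]].
All simple roots have the same length, so the diagram is simply laced. The associated Dynkin diagram is a chain of 7 nodes with one extra node attached to the third node from one end (E_8), so the type is E_8.

E_8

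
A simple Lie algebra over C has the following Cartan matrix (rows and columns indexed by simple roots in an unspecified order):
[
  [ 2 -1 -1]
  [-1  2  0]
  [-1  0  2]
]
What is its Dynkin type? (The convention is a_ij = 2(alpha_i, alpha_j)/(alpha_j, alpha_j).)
type A_3

The matrix has rank 3 with 2's on the diagonal. Reading the off-diagonal entries as Dynkin edges (a single edge where a_ij = a_ji = -1; a double or triple edge where a_ij * a_ji = 2 or 3), the diagram is a chain of 3 nodes with single edges (A_3). One simple-root ordering that puts it in standard form is (alpha_3, alpha_1, alpha_2). So the algebra is type A_3, i.e. sl(4).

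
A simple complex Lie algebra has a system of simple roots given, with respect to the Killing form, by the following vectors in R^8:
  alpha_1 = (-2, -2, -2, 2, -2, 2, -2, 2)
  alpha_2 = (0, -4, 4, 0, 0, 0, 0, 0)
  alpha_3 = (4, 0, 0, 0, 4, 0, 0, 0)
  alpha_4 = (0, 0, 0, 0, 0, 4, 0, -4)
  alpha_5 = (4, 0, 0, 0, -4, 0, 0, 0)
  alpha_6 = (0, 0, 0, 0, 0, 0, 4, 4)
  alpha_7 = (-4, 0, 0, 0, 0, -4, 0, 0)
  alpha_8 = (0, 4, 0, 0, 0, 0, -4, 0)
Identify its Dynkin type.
Compute the Cartan integers a_ij = 2(alpha_i, alpha_j)/(alpha_j, alpha_j); the resulting 8x8 Cartan matrix is
[[2, 0, -1, 0, 0, 0, 0, 0], [0, 2, 0, 0, 0, 0, 0, -1], [-1, 0, 2, 0, 0, 0, -1, 0], [0, 0, 0, 2, 0, -1, -1, 0], [0, 0, 0, 0, 2, 0, -1, 0], [0, 0, 0, -1, 0, 2, 0, -1], [0, 0, -1, -1, -1, 0, 2, 0], [0, -1, 0, 0, 0, -1, 0, 2]].
All simple roots have the same length, so the diagram is simply laced. The associated Dynkin diagram is a chain of 7 nodes with one extra node attached to the third node from one end (E_8), so the type is E_8.

E_8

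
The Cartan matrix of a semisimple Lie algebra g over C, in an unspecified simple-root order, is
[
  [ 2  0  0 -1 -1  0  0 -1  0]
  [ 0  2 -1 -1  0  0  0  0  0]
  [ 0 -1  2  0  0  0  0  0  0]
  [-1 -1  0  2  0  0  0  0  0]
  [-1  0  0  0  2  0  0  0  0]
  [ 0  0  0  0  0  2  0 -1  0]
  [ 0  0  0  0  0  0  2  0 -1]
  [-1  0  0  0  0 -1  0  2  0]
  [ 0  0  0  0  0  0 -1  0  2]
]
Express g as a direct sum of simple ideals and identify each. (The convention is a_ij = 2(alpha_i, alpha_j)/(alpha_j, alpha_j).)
The diagram associated to this matrix has two connected components: the simple roots {alpha_7, alpha_9} form a chain of 2 nodes with single edges (A_2), and {alpha_1, alpha_2, alpha_3, alpha_4, alpha_5, alpha_6, alpha_8} form a chain of 6 nodes with one extra node attached to the third node from one end (E_7). A semisimple Lie algebra decomposes uniquely as the direct sum of simple ideals, one per connected component of its Dynkin diagram, so g ≅ A_2 ⊕ E_7 (dimension 8 + 133 = 141).

A2 ⊕ E7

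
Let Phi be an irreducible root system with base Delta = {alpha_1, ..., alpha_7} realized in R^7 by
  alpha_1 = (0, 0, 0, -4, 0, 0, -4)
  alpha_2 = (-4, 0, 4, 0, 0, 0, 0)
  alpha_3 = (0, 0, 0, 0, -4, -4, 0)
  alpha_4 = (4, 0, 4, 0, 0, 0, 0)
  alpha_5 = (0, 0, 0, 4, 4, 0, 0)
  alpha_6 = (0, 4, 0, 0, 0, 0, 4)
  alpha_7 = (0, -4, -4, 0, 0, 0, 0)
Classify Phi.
D_7 (so(14))

Compute the Cartan integers a_ij = 2(alpha_i, alpha_j)/(alpha_j, alpha_j); the resulting 7x7 Cartan matrix is
[[2, 0, 0, 0, -1, -1, 0], [0, 2, 0, 0, 0, 0, -1], [0, 0, 2, 0, -1, 0, 0], [0, 0, 0, 2, 0, 0, -1], [-1, 0, -1, 0, 2, 0, 0], [-1, 0, 0, 0, 0, 2, -1], [0, -1, 0, -1, 0, -1, 2]].
All simple roots have the same length, so the diagram is simply laced. The associated Dynkin diagram is a chain of 5 nodes with a fork of two nodes at one end (D_7), so the type is D_7 (the algebra so(14)).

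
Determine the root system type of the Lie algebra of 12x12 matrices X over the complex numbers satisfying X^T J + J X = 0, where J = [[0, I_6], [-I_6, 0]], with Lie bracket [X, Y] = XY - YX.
C6

This is sp(12), which has dimension 12(12+1)/2 = 78 and rank 12/2 = 6. In the classification of classical Lie algebras, the symplectic algebra sp(2n) has type C_n; here n = 6, so the Dynkin diagram is a chain of 6 nodes with a double edge at one end; the terminal node there is the unique long simple root (C_6). Hence the type is C_6.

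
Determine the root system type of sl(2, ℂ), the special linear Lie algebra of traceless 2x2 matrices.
A_1

This is sl(2), which has dimension 2^2 - 1 = 3 and rank 2 - 1 = 1 (a Cartan subalgebra is the diagonal traceless matrices). In the classification of classical Lie algebras, the special linear algebra sl(n+1) has type A_n; here n = 1, so the Dynkin diagram is a chain of 1 nodes with single edges (A_1). Hence the type is A_1.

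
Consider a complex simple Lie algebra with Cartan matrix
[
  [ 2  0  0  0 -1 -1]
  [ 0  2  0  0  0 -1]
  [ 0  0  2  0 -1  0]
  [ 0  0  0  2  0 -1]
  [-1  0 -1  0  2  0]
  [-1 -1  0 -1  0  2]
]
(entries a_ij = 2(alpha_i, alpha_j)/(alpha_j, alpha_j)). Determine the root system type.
D_6 (so(12))

The matrix has rank 6 with 2's on the diagonal. Reading the off-diagonal entries as Dynkin edges (a single edge where a_ij = a_ji = -1; a double or triple edge where a_ij * a_ji = 2 or 3), the diagram is a chain of 4 nodes with a fork of two nodes at one end (D_6). One simple-root ordering that puts it in standard form is (alpha_3, alpha_5, alpha_1, alpha_6, alpha_4, alpha_2). So the algebra is type D_6, i.e. so(12).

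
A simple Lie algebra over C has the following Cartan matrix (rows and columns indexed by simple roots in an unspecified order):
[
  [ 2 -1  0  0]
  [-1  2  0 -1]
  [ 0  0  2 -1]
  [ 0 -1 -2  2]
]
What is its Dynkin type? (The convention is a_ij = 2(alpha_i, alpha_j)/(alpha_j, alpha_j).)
B_4 (so(9))

The matrix has rank 4 with 2's on the diagonal. Reading the off-diagonal entries as Dynkin edges (a single edge where a_ij = a_ji = -1; a double or triple edge where a_ij * a_ji = 2 or 3), the diagram is a chain of 4 nodes with a double edge at one end; the terminal node there is the unique short simple root (B_4). One simple-root ordering that puts it in standard form is (alpha_1, alpha_2, alpha_4, alpha_3). So the algebra is type B_4, i.e. so(9).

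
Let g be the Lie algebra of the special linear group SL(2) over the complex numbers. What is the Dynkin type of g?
This is sl(2), which has dimension 2^2 - 1 = 3 and rank 2 - 1 = 1 (a Cartan subalgebra is the diagonal traceless matrices). In the classification of classical Lie algebras, the special linear algebra sl(n+1) has type A_n; here n = 1, so the Dynkin diagram is a chain of 1 nodes with single edges (A_1). Hence the type is A_1.

A1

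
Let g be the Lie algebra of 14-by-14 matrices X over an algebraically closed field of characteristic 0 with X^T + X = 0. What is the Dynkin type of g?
This is so(14) with 14 even, which has dimension 14(14-1)/2 = 91 and rank 14/2 = 7. In the classification of classical Lie algebras, the orthogonal algebra so(2n) in an even number of variables has type D_n; here n = 7, so the Dynkin diagram is a chain of 5 nodes with a fork of two nodes at one end (D_7). Hence the type is D_7.

D7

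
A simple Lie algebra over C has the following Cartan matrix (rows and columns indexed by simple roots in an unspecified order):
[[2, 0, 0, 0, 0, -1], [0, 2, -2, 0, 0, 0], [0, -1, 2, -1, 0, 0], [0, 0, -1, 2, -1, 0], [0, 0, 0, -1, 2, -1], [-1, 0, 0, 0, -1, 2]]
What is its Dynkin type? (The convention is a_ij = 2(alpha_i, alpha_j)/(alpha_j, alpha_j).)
The matrix has rank 6 with 2's on the diagonal. Reading the off-diagonal entries as Dynkin edges (a single edge where a_ij = a_ji = -1; a double or triple edge where a_ij * a_ji = 2 or 3), the diagram is a chain of 6 nodes with a double edge at one end; the terminal node there is the unique long simple root (C_6). One simple-root ordering that puts it in standard form is (alpha_1, alpha_6, alpha_5, alpha_4, alpha_3, alpha_2). So the algebra is type C_6, i.e. sp(12).

C_6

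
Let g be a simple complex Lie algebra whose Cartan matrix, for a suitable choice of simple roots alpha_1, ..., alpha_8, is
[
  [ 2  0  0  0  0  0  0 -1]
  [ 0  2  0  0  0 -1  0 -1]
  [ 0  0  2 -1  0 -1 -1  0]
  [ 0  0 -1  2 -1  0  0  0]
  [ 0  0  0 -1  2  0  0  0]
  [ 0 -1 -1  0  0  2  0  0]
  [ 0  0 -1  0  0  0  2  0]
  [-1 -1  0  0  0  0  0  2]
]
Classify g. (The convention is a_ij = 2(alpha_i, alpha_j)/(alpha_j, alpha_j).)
The matrix has rank 8 with 2's on the diagonal. Reading the off-diagonal entries as Dynkin edges (a single edge where a_ij = a_ji = -1; a double or triple edge where a_ij * a_ji = 2 or 3), the diagram is a chain of 7 nodes with one extra node attached to the third node from one end (E_8). One simple-root ordering that puts it in standard form is (alpha_5, alpha_7, alpha_4, alpha_3, alpha_6, alpha_2, alpha_8, alpha_1). So the algebra is type E_8.

E_8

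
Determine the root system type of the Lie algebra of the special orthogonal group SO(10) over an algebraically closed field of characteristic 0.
This is so(10) with 10 even, which has dimension 10(10-1)/2 = 45 and rank 10/2 = 5. In the classification of classical Lie algebras, the orthogonal algebra so(2n) in an even number of variables has type D_n; here n = 5, so the Dynkin diagram is a chain of 3 nodes with a fork of two nodes at one end (D_5). Hence the type is D_5.

D_5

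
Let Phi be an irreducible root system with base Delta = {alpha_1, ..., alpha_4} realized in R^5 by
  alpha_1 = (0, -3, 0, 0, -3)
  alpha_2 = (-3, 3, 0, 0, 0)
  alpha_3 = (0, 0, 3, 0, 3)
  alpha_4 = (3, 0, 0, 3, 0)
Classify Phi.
Compute the Cartan integers a_ij = 2(alpha_i, alpha_j)/(alpha_j, alpha_j); the resulting 4x4 Cartan matrix is
[[2, -1, -1, 0], [-1, 2, 0, -1], [-1, 0, 2, 0], [0, -1, 0, 2]].
All simple roots have the same length, so the diagram is simply laced. The associated Dynkin diagram is a chain of 4 nodes with single edges (A_4), so the type is A_4 (the algebra sl(5)).

A_4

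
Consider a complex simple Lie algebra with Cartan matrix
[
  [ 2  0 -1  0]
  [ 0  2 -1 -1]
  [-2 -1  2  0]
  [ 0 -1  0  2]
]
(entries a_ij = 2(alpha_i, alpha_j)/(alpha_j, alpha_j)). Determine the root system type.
The matrix has rank 4 with 2's on the diagonal. Reading the off-diagonal entries as Dynkin edges (a single edge where a_ij = a_ji = -1; a double or triple edge where a_ij * a_ji = 2 or 3), the diagram is a chain of 4 nodes with a double edge at one end; the terminal node there is the unique short simple root (B_4). One simple-root ordering that puts it in standard form is (alpha_4, alpha_2, alpha_3, alpha_1). So the algebra is type B_4, i.e. so(9).

B4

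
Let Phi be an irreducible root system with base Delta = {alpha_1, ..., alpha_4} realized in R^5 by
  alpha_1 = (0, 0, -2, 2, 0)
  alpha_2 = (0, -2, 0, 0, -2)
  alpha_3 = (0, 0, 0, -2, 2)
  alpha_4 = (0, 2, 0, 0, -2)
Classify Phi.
Compute the Cartan integers a_ij = 2(alpha_i, alpha_j)/(alpha_j, alpha_j); the resulting 4x4 Cartan matrix is
[[2, 0, -1, 0], [0, 2, -1, 0], [-1, -1, 2, -1], [0, 0, -1, 2]].
All simple roots have the same length, so the diagram is simply laced. The associated Dynkin diagram is a chain of 2 nodes with a fork of two nodes at one end (D_4), so the type is D_4 (the algebra so(8)).

D_4 (so(8))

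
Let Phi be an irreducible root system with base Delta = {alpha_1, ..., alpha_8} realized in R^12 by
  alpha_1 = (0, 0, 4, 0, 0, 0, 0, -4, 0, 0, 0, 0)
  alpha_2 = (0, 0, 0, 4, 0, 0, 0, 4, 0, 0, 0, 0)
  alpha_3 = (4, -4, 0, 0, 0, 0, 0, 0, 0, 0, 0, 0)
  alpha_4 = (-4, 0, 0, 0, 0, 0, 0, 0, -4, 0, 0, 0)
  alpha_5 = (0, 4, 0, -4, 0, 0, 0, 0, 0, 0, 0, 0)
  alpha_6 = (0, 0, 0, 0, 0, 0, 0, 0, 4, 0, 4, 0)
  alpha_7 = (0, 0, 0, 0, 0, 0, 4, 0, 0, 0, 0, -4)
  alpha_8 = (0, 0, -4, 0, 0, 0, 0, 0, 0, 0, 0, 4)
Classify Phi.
Compute the Cartan integers a_ij = 2(alpha_i, alpha_j)/(alpha_j, alpha_j); the resulting 8x8 Cartan matrix is
[[2, -1, 0, 0, 0, 0, 0, -1], [-1, 2, 0, 0, -1, 0, 0, 0], [0, 0, 2, -1, -1, 0, 0, 0], [0, 0, -1, 2, 0, -1, 0, 0], [0, -1, -1, 0, 2, 0, 0, 0], [0, 0, 0, -1, 0, 2, 0, 0], [0, 0, 0, 0, 0, 0, 2, -1], [-1, 0, 0, 0, 0, 0, -1, 2]].
All simple roots have the same length, so the diagram is simply laced. The associated Dynkin diagram is a chain of 8 nodes with single edges (A_8), so the type is A_8 (the algebra sl(9)).

A_8 (sl(9))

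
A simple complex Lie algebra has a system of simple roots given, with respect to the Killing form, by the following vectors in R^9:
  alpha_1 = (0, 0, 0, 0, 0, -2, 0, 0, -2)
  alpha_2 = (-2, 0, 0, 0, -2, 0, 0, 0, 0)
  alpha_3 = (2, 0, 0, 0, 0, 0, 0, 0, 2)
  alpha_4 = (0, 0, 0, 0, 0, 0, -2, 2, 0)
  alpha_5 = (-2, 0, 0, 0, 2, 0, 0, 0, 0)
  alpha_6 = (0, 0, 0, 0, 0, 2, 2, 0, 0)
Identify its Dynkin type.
Compute the Cartan integers a_ij = 2(alpha_i, alpha_j)/(alpha_j, alpha_j); the resulting 6x6 Cartan matrix is
[[2, 0, -1, 0, 0, -1], [0, 2, -1, 0, 0, 0], [-1, -1, 2, 0, -1, 0], [0, 0, 0, 2, 0, -1], [0, 0, -1, 0, 2, 0], [-1, 0, 0, -1, 0, 2]].
All simple roots have the same length, so the diagram is simply laced. The associated Dynkin diagram is a chain of 4 nodes with a fork of two nodes at one end (D_6), so the type is D_6 (the algebra so(12)).

D6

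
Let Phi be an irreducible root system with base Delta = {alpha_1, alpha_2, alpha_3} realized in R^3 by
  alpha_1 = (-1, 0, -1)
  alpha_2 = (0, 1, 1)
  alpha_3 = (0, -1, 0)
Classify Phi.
B_3 (so(7))

Compute the Cartan integers a_ij = 2(alpha_i, alpha_j)/(alpha_j, alpha_j); the resulting 3x3 Cartan matrix is
[[2, -1, 0], [-1, 2, -2], [0, -1, 2]].
The roots have two lengths (squared-length ratio 2:1); the short ones are alpha_{3}. The associated Dynkin diagram is a chain of 3 nodes with a double edge at one end; the terminal node there is the unique short simple root (B_3), so the type is B_3 (the algebra so(7)).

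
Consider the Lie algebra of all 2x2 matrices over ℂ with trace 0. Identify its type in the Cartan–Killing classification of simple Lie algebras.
This is sl(2), which has dimension 2^2 - 1 = 3 and rank 2 - 1 = 1 (a Cartan subalgebra is the diagonal traceless matrices). In the classification of classical Lie algebras, the special linear algebra sl(n+1) has type A_n; here n = 1, so the Dynkin diagram is a chain of 1 nodes with single edges (A_1). Hence the type is A_1.

A_1 (sl(2))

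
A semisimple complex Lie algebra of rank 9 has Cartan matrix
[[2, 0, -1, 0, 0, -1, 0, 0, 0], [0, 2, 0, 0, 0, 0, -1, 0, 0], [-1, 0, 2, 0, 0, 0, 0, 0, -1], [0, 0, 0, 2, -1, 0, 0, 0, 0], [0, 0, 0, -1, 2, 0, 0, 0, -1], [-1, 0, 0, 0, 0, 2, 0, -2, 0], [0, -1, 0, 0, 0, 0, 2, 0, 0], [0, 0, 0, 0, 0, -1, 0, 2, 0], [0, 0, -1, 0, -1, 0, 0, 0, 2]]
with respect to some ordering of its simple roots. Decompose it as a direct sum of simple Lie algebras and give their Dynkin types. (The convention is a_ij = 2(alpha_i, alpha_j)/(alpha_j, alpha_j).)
The diagram associated to this matrix has two connected components: the simple roots {alpha_2, alpha_7} form a chain of 2 nodes with single edges (A_2), and {alpha_1, alpha_3, alpha_4, alpha_5, alpha_6, alpha_8, alpha_9} form a chain of 7 nodes with a double edge at one end; the terminal node there is the unique short simple root (B_7). A semisimple Lie algebra decomposes uniquely as the direct sum of simple ideals, one per connected component of its Dynkin diagram, so g ≅ A_2 ⊕ B_7 (dimension 8 + 105 = 113).

A2 + B7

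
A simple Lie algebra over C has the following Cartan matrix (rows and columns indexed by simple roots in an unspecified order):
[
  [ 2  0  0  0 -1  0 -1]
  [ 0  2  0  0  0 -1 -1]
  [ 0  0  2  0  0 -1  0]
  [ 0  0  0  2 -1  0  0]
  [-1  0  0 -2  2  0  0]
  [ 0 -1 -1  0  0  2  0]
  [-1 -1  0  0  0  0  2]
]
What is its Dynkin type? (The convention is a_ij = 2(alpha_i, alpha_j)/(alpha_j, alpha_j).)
B7

The matrix has rank 7 with 2's on the diagonal. Reading the off-diagonal entries as Dynkin edges (a single edge where a_ij = a_ji = -1; a double or triple edge where a_ij * a_ji = 2 or 3), the diagram is a chain of 7 nodes with a double edge at one end; the terminal node there is the unique short simple root (B_7). One simple-root ordering that puts it in standard form is (alpha_3, alpha_6, alpha_2, alpha_7, alpha_1, alpha_5, alpha_4). So the algebra is type B_7, i.e. so(15).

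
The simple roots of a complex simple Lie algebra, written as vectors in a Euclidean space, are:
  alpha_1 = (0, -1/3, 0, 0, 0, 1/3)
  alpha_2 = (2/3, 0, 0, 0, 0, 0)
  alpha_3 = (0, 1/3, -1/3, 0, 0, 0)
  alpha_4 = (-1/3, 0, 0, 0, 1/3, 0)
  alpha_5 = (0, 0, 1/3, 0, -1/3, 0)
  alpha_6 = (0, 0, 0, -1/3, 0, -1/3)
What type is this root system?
C_6

Compute the Cartan integers a_ij = 2(alpha_i, alpha_j)/(alpha_j, alpha_j); the resulting 6x6 Cartan matrix is
[[2, 0, -1, 0, 0, -1], [0, 2, 0, -2, 0, 0], [-1, 0, 2, 0, -1, 0], [0, -1, 0, 2, -1, 0], [0, 0, -1, -1, 2, 0], [-1, 0, 0, 0, 0, 2]].
The roots have two lengths (squared-length ratio 2:1); the short ones are alpha_{1,3,4,5,6}. The associated Dynkin diagram is a chain of 6 nodes with a double edge at one end; the terminal node there is the unique long simple root (C_6), so the type is C_6 (the algebra sp(12)).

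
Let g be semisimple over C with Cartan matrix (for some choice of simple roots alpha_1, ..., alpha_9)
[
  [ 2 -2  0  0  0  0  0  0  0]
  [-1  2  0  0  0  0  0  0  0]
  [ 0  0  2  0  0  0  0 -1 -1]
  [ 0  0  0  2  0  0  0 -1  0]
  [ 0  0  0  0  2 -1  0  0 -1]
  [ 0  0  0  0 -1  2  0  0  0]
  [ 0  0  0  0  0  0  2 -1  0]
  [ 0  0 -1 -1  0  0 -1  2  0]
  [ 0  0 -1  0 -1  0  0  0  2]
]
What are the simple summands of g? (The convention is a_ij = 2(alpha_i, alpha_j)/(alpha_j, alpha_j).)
The diagram associated to this matrix has two connected components: the simple roots {alpha_1, alpha_2} form a chain of 2 nodes with a double edge at one end; the terminal node there is the unique short simple root (B_2), and {alpha_3, alpha_4, alpha_5, alpha_6, alpha_7, alpha_8, alpha_9} form a chain of 5 nodes with a fork of two nodes at one end (D_7). A semisimple Lie algebra decomposes uniquely as the direct sum of simple ideals, one per connected component of its Dynkin diagram, so g ≅ B_2 ⊕ D_7 (dimension 10 + 91 = 101).

type B_2 + type D_7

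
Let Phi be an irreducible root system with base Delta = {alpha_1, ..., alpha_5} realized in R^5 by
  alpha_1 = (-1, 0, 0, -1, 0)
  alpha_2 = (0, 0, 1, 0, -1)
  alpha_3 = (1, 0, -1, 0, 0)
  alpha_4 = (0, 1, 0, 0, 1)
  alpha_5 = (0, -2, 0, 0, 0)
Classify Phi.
C_5

Compute the Cartan integers a_ij = 2(alpha_i, alpha_j)/(alpha_j, alpha_j); the resulting 5x5 Cartan matrix is
[[2, 0, -1, 0, 0], [0, 2, -1, -1, 0], [-1, -1, 2, 0, 0], [0, -1, 0, 2, -1], [0, 0, 0, -2, 2]].
The roots have two lengths (squared-length ratio 2:1); the short ones are alpha_{1,2,3,4}. The associated Dynkin diagram is a chain of 5 nodes with a double edge at one end; the terminal node there is the unique long simple root (C_5), so the type is C_5 (the algebra sp(10)).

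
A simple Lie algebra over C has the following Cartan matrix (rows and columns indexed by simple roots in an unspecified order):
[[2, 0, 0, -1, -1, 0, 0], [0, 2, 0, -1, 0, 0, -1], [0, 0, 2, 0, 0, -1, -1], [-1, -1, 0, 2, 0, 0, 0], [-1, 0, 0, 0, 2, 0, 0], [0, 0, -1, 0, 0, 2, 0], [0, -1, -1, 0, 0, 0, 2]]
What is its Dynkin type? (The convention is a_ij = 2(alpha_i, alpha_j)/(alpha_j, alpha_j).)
type A_7

The matrix has rank 7 with 2's on the diagonal. Reading the off-diagonal entries as Dynkin edges (a single edge where a_ij = a_ji = -1; a double or triple edge where a_ij * a_ji = 2 or 3), the diagram is a chain of 7 nodes with single edges (A_7). One simple-root ordering that puts it in standard form is (alpha_6, alpha_3, alpha_7, alpha_2, alpha_4, alpha_1, alpha_5). So the algebra is type A_7, i.e. sl(8).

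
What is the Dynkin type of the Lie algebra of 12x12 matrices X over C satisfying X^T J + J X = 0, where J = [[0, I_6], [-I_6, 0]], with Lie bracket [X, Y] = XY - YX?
C6

This is sp(12), which has dimension 12(12+1)/2 = 78 and rank 12/2 = 6. In the classification of classical Lie algebras, the symplectic algebra sp(2n) has type C_n; here n = 6, so the Dynkin diagram is a chain of 6 nodes with a double edge at one end; the terminal node there is the unique long simple root (C_6). Hence the type is C_6.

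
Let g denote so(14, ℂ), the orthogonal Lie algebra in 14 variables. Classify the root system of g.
This is so(14) with 14 even, which has dimension 14(14-1)/2 = 91 and rank 14/2 = 7. In the classification of classical Lie algebras, the orthogonal algebra so(2n) in an even number of variables has type D_n; here n = 7, so the Dynkin diagram is a chain of 5 nodes with a fork of two nodes at one end (D_7). Hence the type is D_7.

type D_7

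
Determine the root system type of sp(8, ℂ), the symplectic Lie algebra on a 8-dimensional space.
C_4 (sp(8))

This is sp(8), which has dimension 8(8+1)/2 = 36 and rank 8/2 = 4. In the classification of classical Lie algebras, the symplectic algebra sp(2n) has type C_n; here n = 4, so the Dynkin diagram is a chain of 4 nodes with a double edge at one end; the terminal node there is the unique long simple root (C_4). Hence the type is C_4.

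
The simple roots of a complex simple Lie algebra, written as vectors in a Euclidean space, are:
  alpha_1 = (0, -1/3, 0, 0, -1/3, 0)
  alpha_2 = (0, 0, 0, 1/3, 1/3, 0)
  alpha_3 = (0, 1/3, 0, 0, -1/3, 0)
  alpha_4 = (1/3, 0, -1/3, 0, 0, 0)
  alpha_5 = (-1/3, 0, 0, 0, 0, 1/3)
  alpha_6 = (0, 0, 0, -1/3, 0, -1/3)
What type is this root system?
Compute the Cartan integers a_ij = 2(alpha_i, alpha_j)/(alpha_j, alpha_j); the resulting 6x6 Cartan matrix is
[[2, -1, 0, 0, 0, 0], [-1, 2, -1, 0, 0, -1], [0, -1, 2, 0, 0, 0], [0, 0, 0, 2, -1, 0], [0, 0, 0, -1, 2, -1], [0, -1, 0, 0, -1, 2]].
All simple roots have the same length, so the diagram is simply laced. The associated Dynkin diagram is a chain of 4 nodes with a fork of two nodes at one end (D_6), so the type is D_6 (the algebra so(12)).

D6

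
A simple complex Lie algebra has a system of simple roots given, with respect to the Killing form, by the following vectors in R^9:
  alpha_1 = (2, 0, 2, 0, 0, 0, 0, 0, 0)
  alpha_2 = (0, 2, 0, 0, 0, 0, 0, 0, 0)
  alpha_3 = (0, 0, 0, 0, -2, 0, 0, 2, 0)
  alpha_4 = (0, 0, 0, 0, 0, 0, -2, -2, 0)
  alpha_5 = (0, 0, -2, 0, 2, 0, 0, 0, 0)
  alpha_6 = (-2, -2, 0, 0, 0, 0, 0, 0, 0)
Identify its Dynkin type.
type B_6

Compute the Cartan integers a_ij = 2(alpha_i, alpha_j)/(alpha_j, alpha_j); the resulting 6x6 Cartan matrix is
[[2, 0, 0, 0, -1, -1], [0, 2, 0, 0, 0, -1], [0, 0, 2, -1, -1, 0], [0, 0, -1, 2, 0, 0], [-1, 0, -1, 0, 2, 0], [-1, -2, 0, 0, 0, 2]].
The roots have two lengths (squared-length ratio 2:1); the short ones are alpha_{2}. The associated Dynkin diagram is a chain of 6 nodes with a double edge at one end; the terminal node there is the unique short simple root (B_6), so the type is B_6 (the algebra so(13)).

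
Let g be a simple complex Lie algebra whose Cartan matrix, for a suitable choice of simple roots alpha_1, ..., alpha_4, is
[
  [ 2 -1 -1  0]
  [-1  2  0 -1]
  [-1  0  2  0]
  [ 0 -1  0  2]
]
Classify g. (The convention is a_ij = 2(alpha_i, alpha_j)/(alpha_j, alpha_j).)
A_4 (sl(5))

The matrix has rank 4 with 2's on the diagonal. Reading the off-diagonal entries as Dynkin edges (a single edge where a_ij = a_ji = -1; a double or triple edge where a_ij * a_ji = 2 or 3), the diagram is a chain of 4 nodes with single edges (A_4). One simple-root ordering that puts it in standard form is (alpha_4, alpha_2, alpha_1, alpha_3). So the algebra is type A_4, i.e. sl(5).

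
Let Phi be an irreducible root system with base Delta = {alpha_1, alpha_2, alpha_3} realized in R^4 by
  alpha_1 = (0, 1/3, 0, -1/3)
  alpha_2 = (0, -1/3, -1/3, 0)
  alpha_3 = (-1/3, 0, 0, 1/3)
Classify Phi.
A_3 (sl(4))

Compute the Cartan integers a_ij = 2(alpha_i, alpha_j)/(alpha_j, alpha_j); the resulting 3x3 Cartan matrix is
[[2, -1, -1], [-1, 2, 0], [-1, 0, 2]].
All simple roots have the same length, so the diagram is simply laced. The associated Dynkin diagram is a chain of 3 nodes with single edges (A_3), so the type is A_3 (the algebra sl(4)).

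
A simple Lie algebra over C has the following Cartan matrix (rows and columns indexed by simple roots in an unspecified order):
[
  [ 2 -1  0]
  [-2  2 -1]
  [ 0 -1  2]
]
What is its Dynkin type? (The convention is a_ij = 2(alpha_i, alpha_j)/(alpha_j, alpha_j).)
The matrix has rank 3 with 2's on the diagonal. Reading the off-diagonal entries as Dynkin edges (a single edge where a_ij = a_ji = -1; a double or triple edge where a_ij * a_ji = 2 or 3), the diagram is a chain of 3 nodes with a double edge at one end; the terminal node there is the unique short simple root (B_3). One simple-root ordering that puts it in standard form is (alpha_3, alpha_2, alpha_1). So the algebra is type B_3, i.e. so(7).

B3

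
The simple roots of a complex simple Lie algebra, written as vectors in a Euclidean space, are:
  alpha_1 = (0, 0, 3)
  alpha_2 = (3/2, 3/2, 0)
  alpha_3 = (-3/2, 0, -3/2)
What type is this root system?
Compute the Cartan integers a_ij = 2(alpha_i, alpha_j)/(alpha_j, alpha_j); the resulting 3x3 Cartan matrix is
[[2, 0, -2], [0, 2, -1], [-1, -1, 2]].
The roots have two lengths (squared-length ratio 2:1); the short ones are alpha_{2,3}. The associated Dynkin diagram is a chain of 3 nodes with a double edge at one end; the terminal node there is the unique long simple root (C_3), so the type is C_3 (the algebra sp(6)).

C_3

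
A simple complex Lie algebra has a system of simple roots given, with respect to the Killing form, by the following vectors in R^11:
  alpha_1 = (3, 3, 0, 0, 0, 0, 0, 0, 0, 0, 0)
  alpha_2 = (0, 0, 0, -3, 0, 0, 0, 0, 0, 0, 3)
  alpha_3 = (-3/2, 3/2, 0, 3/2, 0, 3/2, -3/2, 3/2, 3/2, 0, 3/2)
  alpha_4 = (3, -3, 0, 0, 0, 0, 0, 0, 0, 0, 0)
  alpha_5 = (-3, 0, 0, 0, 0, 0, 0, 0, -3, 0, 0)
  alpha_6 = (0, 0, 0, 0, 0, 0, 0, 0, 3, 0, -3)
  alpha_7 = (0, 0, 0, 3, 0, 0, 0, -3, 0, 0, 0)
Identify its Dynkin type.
Compute the Cartan integers a_ij = 2(alpha_i, alpha_j)/(alpha_j, alpha_j); the resulting 7x7 Cartan matrix is
[[2, 0, 0, 0, -1, 0, 0], [0, 2, 0, 0, 0, -1, -1], [0, 0, 2, -1, 0, 0, 0], [0, 0, -1, 2, -1, 0, 0], [-1, 0, 0, -1, 2, -1, 0], [0, -1, 0, 0, -1, 2, 0], [0, -1, 0, 0, 0, 0, 2]].
All simple roots have the same length, so the diagram is simply laced. The associated Dynkin diagram is a chain of 6 nodes with one extra node attached to the third node from one end (E_7), so the type is E_7.

E_7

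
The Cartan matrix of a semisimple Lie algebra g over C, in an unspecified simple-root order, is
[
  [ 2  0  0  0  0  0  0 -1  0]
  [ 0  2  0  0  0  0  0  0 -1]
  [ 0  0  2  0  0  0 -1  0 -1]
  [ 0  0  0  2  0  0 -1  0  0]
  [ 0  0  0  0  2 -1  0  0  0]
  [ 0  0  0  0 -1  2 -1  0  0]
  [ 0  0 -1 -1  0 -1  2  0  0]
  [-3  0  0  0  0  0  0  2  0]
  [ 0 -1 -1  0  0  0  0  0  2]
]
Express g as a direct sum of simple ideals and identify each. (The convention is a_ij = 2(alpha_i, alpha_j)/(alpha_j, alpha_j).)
The diagram associated to this matrix has two connected components: the simple roots {alpha_2, alpha_3, alpha_4, alpha_5, alpha_6, alpha_7, alpha_9} form a chain of 6 nodes with one extra node attached to the third node from one end (E_7), and {alpha_1, alpha_8} form two nodes joined by a triple edge (G_2). A semisimple Lie algebra decomposes uniquely as the direct sum of simple ideals, one per connected component of its Dynkin diagram, so g ≅ E_7 ⊕ G_2 (dimension 133 + 14 = 147).

E7 + G2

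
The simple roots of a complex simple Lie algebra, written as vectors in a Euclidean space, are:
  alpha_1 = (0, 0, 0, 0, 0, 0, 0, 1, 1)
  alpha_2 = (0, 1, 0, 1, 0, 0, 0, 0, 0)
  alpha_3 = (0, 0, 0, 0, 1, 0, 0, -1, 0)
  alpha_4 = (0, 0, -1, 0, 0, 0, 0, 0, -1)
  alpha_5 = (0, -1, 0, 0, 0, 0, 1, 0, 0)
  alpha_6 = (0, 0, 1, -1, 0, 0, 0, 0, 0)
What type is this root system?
Compute the Cartan integers a_ij = 2(alpha_i, alpha_j)/(alpha_j, alpha_j); the resulting 6x6 Cartan matrix is
[[2, 0, -1, -1, 0, 0], [0, 2, 0, 0, -1, -1], [-1, 0, 2, 0, 0, 0], [-1, 0, 0, 2, 0, -1], [0, -1, 0, 0, 2, 0], [0, -1, 0, -1, 0, 2]].
All simple roots have the same length, so the diagram is simply laced. The associated Dynkin diagram is a chain of 6 nodes with single edges (A_6), so the type is A_6 (the algebra sl(7)).

A_6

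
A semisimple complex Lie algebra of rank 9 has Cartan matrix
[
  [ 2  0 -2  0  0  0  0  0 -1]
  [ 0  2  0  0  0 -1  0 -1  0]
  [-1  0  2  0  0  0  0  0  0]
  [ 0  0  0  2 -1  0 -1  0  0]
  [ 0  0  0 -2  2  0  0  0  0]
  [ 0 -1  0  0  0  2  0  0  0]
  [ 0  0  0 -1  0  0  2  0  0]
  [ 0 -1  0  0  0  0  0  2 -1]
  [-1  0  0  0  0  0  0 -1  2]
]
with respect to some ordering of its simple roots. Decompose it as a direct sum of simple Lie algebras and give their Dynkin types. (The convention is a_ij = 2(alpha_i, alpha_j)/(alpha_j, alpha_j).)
type B_6 ⊕ type C_3

The diagram associated to this matrix has two connected components: the simple roots {alpha_1, alpha_2, alpha_3, alpha_6, alpha_8, alpha_9} form a chain of 6 nodes with a double edge at one end; the terminal node there is the unique short simple root (B_6), and {alpha_4, alpha_5, alpha_7} form a chain of 3 nodes with a double edge at one end; the terminal node there is the unique long simple root (C_3). A semisimple Lie algebra decomposes uniquely as the direct sum of simple ideals, one per connected component of its Dynkin diagram, so g ≅ B_6 ⊕ C_3 (dimension 78 + 21 = 99).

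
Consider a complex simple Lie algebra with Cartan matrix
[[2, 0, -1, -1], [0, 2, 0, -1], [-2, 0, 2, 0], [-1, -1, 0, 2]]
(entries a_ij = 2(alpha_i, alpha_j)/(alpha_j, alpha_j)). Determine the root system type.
C4

The matrix has rank 4 with 2's on the diagonal. Reading the off-diagonal entries as Dynkin edges (a single edge where a_ij = a_ji = -1; a double or triple edge where a_ij * a_ji = 2 or 3), the diagram is a chain of 4 nodes with a double edge at one end; the terminal node there is the unique long simple root (C_4). One simple-root ordering that puts it in standard form is (alpha_2, alpha_4, alpha_1, alpha_3). So the algebra is type C_4, i.e. sp(8).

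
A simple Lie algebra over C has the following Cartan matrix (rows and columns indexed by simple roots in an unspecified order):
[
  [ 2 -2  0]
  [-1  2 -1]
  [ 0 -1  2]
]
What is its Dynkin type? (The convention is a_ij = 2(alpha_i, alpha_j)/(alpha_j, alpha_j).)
The matrix has rank 3 with 2's on the diagonal. Reading the off-diagonal entries as Dynkin edges (a single edge where a_ij = a_ji = -1; a double or triple edge where a_ij * a_ji = 2 or 3), the diagram is a chain of 3 nodes with a double edge at one end; the terminal node there is the unique long simple root (C_3). One simple-root ordering that puts it in standard form is (alpha_3, alpha_2, alpha_1). So the algebra is type C_3, i.e. sp(6).

C_3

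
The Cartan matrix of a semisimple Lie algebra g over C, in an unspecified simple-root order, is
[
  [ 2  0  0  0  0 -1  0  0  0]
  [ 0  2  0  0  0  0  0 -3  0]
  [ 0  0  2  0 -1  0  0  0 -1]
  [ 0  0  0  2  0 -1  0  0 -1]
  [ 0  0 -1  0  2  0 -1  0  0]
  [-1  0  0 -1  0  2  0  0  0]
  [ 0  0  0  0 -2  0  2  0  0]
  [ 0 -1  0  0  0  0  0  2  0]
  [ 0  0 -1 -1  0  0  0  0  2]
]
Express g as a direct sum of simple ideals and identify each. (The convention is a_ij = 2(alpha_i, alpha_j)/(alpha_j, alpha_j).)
type C_7 ⊕ type G_2

The diagram associated to this matrix has two connected components: the simple roots {alpha_1, alpha_3, alpha_4, alpha_5, alpha_6, alpha_7, alpha_9} form a chain of 7 nodes with a double edge at one end; the terminal node there is the unique long simple root (C_7), and {alpha_2, alpha_8} form two nodes joined by a triple edge (G_2). A semisimple Lie algebra decomposes uniquely as the direct sum of simple ideals, one per connected component of its Dynkin diagram, so g ≅ C_7 ⊕ G_2 (dimension 105 + 14 = 119).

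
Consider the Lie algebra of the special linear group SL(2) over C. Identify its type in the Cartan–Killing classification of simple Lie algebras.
This is sl(2), which has dimension 2^2 - 1 = 3 and rank 2 - 1 = 1 (a Cartan subalgebra is the diagonal traceless matrices). In the classification of classical Lie algebras, the special linear algebra sl(n+1) has type A_n; here n = 1, so the Dynkin diagram is a chain of 1 nodes with single edges (A_1). Hence the type is A_1.

A_1 (sl(2))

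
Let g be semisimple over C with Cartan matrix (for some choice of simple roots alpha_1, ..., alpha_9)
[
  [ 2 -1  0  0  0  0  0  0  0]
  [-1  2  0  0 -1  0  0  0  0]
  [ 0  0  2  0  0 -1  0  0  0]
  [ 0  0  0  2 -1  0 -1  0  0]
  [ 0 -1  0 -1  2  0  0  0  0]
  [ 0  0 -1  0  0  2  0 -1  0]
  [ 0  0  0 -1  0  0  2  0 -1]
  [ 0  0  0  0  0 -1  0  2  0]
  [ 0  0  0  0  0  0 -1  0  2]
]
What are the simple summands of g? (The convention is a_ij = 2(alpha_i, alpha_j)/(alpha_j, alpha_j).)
The diagram associated to this matrix has two connected components: the simple roots {alpha_3, alpha_6, alpha_8} form a chain of 3 nodes with single edges (A_3), and {alpha_1, alpha_2, alpha_4, alpha_5, alpha_7, alpha_9} form a chain of 6 nodes with single edges (A_6). A semisimple Lie algebra decomposes uniquely as the direct sum of simple ideals, one per connected component of its Dynkin diagram, so g ≅ A_3 ⊕ A_6 (dimension 15 + 48 = 63).

A_3 ⊕ A_6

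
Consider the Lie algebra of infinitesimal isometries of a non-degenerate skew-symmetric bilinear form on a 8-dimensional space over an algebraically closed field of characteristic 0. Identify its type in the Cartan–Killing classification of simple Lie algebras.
This is sp(8), which has dimension 8(8+1)/2 = 36 and rank 8/2 = 4. In the classification of classical Lie algebras, the symplectic algebra sp(2n) has type C_n; here n = 4, so the Dynkin diagram is a chain of 4 nodes with a double edge at one end; the terminal node there is the unique long simple root (C_4). Hence the type is C_4.

C_4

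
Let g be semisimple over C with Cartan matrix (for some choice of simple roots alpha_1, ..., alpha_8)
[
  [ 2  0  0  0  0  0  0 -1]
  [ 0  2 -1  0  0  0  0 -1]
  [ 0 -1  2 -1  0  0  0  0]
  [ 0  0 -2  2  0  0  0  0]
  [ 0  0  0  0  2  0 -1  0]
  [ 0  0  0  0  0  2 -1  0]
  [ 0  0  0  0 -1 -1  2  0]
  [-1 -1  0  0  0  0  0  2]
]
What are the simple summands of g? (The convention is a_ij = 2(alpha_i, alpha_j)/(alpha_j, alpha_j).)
type A_3 + type C_5

The diagram associated to this matrix has two connected components: the simple roots {alpha_5, alpha_6, alpha_7} form a chain of 3 nodes with single edges (A_3), and {alpha_1, alpha_2, alpha_3, alpha_4, alpha_8} form a chain of 5 nodes with a double edge at one end; the terminal node there is the unique long simple root (C_5). A semisimple Lie algebra decomposes uniquely as the direct sum of simple ideals, one per connected component of its Dynkin diagram, so g ≅ A_3 ⊕ C_5 (dimension 15 + 55 = 70).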